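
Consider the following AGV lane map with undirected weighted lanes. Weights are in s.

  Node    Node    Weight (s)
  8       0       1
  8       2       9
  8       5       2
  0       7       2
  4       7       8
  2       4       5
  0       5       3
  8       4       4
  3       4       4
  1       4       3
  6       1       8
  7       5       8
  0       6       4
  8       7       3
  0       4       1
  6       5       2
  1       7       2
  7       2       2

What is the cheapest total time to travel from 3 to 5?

Enumerating some paths:
3–4–0–6–5: 4+1+4+2 = 11
3–4–8–5: 4+4+2 = 10
3–4–0–5: 4+1+3 = 8
Cheapest is 3–4–0–5 at 8 s.

8 s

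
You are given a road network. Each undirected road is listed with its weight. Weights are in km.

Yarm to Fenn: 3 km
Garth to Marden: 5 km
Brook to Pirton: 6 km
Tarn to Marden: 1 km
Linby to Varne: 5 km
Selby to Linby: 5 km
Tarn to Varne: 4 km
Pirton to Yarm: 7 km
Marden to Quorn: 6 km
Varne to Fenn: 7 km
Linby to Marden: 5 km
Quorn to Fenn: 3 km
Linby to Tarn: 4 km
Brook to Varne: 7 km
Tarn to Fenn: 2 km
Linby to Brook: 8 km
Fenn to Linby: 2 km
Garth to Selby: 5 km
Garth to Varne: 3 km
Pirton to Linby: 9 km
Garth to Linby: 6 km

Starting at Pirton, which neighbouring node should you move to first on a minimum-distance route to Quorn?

Yarm

Enumerating some paths:
Pirton–Linby–Tarn–Fenn–Quorn: 9+4+2+3 = 18
Pirton–Linby–Fenn–Quorn: 9+2+3 = 14
Pirton–Brook–Linby–Fenn–Quorn: 6+8+2+3 = 19
Pirton–Yarm–Fenn–Quorn: 7+3+3 = 13
The minimum is 13 km via Pirton–Yarm–Fenn–Quorn.
So from Pirton the first move is to Yarm.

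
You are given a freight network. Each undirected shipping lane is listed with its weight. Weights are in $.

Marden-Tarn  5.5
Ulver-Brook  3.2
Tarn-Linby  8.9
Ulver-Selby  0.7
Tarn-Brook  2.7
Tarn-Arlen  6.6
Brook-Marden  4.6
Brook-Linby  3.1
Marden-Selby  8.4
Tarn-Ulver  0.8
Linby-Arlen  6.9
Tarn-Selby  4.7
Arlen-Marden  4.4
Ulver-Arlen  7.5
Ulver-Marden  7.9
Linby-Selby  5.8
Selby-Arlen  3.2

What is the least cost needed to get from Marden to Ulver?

$6.3

Candidate routes:
Marden–Tarn–Ulver: 5.5+0.8 = 6.3
Marden–Brook–Ulver: 4.6+3.2 = 7.8
Marden–Brook–Tarn–Ulver: 4.6+2.7+0.8 = 8.1
Marden–Ulver: 7.9 = 7.9
The minimum is $6.3 via Marden–Tarn–Ulver.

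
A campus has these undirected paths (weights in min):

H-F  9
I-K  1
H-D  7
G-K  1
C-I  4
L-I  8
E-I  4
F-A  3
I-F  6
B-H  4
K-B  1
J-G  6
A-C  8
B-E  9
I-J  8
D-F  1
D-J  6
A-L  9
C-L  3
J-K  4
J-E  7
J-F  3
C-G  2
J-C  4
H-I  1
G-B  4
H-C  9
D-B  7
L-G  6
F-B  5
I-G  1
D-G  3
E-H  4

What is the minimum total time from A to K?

Candidate routes:
A - F - D - G - K: 3+1+3+1 = 8
A - F - B - K: 3+5+1 = 9
A - F - D - G - I - K: 3+1+3+1+1 = 9
The minimum is 8 min via A - F - D - G - K.

8 min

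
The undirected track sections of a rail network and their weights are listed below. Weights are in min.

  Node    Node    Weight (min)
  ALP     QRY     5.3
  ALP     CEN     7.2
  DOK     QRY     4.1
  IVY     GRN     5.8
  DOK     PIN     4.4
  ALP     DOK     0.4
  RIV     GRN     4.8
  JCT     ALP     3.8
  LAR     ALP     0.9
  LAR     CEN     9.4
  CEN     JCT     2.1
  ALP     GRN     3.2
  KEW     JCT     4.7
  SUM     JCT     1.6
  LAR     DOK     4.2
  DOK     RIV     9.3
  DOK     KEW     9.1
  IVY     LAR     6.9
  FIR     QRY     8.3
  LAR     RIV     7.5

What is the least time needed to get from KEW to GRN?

Running Dijkstra from KEW:
KEW: 0
JCT: 4.7  (via KEW)
SUM: 6.3  (via JCT)
CEN: 6.8  (via JCT)
ALP: 8.5  (via JCT)
DOK: 8.9  (via ALP)
LAR: 9.4  (via ALP)
GRN: 11.7  (via ALP)
Shortest route: KEW → JCT → ALP → GRN = 11.7 min.

11.7 min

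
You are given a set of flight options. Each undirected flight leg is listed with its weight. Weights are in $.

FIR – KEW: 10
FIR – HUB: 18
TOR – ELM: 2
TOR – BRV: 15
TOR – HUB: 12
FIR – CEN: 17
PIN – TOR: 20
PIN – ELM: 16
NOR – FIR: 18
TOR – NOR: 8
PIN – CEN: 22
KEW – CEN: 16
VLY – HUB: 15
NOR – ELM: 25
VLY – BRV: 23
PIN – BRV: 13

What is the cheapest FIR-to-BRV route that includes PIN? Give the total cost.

$52

Best FIR to PIN: FIR → CEN → PIN costing 39
Shortest PIN→BRV: PIN → BRV = 13
Total via PIN: 39 + 13 = $52.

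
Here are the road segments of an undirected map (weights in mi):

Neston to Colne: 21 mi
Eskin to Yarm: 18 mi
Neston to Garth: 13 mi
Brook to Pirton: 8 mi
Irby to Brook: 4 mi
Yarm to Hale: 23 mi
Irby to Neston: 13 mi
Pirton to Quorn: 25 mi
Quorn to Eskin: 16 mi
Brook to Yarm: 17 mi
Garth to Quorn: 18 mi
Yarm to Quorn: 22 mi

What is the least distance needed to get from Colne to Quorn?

Shortest distances from Colne:
Colne: 0
Neston: 21  (via Colne)
Garth: 34  (via Neston)
Irby: 34  (via Neston)
Brook: 38  (via Irby)
Pirton: 46  (via Brook)
Quorn: 52  (via Garth)
Shortest route: Colne–Neston–Garth–Quorn = 52 mi.

52 mi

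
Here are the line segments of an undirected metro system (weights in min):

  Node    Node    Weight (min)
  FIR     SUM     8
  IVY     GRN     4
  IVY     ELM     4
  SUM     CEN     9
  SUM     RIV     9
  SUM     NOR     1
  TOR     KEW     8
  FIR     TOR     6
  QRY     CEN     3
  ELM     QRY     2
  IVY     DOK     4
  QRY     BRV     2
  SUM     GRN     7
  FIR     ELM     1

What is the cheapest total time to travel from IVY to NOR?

12 min

Settle nodes by increasing distance from IVY:
IVY: 0
DOK: 4  (via IVY)
ELM: 4  (via IVY)
GRN: 4  (via IVY)
FIR: 5  (via ELM)
QRY: 6  (via ELM)
BRV: 8  (via QRY)
CEN: 9  (via QRY)
TOR: 11  (via FIR)
SUM: 11  (via GRN)
NOR: 12  (via SUM)
Shortest route: IVY → GRN → SUM → NOR = 12 min.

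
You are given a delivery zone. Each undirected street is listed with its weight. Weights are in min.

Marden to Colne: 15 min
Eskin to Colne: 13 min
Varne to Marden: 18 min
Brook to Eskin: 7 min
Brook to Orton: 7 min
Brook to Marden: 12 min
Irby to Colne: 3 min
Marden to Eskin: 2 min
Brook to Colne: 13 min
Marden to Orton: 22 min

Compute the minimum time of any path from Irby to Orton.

23 min

Running Dijkstra from Irby:
Irby: 0
Colne: 3  (via Irby)
Eskin: 16  (via Colne)
Brook: 16  (via Colne)
Marden: 18  (via Colne)
Orton: 23  (via Brook)
Shortest route: Irby → Colne → Brook → Orton = 23 min.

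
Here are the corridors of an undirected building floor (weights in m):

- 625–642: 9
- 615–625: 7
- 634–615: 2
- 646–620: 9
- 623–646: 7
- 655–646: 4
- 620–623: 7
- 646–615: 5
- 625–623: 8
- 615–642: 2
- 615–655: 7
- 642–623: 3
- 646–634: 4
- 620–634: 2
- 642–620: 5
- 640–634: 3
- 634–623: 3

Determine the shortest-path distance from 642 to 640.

7 m

Compare a few routes:
642–615–634–640: 2+2+3 = 7
642–623–634–640: 3+3+3 = 9
Cheapest is 642–615–634–640 at 7 m.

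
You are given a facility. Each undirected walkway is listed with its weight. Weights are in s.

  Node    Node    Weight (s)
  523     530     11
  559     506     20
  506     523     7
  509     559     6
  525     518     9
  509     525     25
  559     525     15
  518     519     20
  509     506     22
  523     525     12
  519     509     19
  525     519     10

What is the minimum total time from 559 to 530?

Shortest distances from 559:
559: 0
509: 6  (via 559)
525: 15  (via 559)
506: 20  (via 559)
518: 24  (via 525)
519: 25  (via 509)
523: 27  (via 525)
530: 38  (via 523)
Shortest route: 559–525–523–530 = 38 s.

38 s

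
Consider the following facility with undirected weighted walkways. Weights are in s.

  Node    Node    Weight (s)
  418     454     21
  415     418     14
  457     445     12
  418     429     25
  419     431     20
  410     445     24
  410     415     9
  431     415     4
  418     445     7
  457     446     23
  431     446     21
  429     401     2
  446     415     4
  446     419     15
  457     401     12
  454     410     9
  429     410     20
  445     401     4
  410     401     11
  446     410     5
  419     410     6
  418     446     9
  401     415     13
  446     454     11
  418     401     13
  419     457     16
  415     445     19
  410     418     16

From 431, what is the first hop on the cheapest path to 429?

415

Compare a few routes:
431–415–401–429: 4+13+2 = 19
431–415–410–401–429: 4+9+11+2 = 26
The minimum is 19 s via 431–415–401–429.
So from 431 the first move is to 415.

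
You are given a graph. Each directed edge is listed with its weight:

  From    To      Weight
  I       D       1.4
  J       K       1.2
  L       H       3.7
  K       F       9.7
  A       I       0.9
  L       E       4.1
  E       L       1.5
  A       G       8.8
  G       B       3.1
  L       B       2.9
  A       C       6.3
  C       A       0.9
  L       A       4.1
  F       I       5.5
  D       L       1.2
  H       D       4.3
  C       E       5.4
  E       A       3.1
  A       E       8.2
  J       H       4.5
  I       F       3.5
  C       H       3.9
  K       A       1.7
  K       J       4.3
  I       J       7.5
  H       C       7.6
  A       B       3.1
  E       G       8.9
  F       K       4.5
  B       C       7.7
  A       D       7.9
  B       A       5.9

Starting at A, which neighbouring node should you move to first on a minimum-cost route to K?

I

Enumerating some paths:
A–I–F–K: 0.9+3.5+4.5 = 8.9
A–I–J–K: 0.9+7.5+1.2 = 9.6
The minimum is 8.9 via A–I–F–K.
So from A the first move is to I.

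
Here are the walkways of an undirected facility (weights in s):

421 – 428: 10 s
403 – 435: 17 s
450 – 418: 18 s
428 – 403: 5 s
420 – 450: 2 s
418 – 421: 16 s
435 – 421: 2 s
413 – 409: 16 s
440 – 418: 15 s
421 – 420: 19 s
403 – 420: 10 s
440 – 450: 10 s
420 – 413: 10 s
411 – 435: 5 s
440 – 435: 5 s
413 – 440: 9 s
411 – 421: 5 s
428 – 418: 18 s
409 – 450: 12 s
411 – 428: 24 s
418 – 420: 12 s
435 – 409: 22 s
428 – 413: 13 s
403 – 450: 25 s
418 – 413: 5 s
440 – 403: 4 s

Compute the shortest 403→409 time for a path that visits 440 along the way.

Best 403 to 440: 403–440 costing 4
Shortest 440→409: 440–450–409 = 22
Total via 440: 4 + 22 = 26 s.

26 s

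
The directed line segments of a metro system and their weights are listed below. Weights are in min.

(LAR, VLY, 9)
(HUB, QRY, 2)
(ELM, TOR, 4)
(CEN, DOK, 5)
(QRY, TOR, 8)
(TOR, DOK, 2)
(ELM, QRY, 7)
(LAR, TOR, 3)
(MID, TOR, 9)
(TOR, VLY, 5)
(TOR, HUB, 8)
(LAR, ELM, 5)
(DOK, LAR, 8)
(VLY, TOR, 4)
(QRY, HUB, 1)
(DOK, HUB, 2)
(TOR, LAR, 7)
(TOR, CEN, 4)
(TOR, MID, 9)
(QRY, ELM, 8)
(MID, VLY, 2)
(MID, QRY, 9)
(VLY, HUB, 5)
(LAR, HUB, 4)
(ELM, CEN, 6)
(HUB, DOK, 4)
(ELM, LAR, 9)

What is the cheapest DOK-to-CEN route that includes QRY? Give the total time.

16 min

Shortest DOK→QRY: DOK → HUB → QRY = 4
Shortest QRY→CEN: QRY → TOR → CEN = 12
Total via QRY: 4 + 12 = 16 min.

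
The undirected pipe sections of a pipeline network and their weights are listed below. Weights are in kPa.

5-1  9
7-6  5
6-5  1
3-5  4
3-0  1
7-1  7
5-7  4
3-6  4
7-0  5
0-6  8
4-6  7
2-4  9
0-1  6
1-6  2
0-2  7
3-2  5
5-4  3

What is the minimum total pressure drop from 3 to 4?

Candidate routes:
3 - 5 - 4: 4+3 = 7
3 - 6 - 5 - 4: 4+1+3 = 8
Cheapest is 3 - 5 - 4 at 7 kPa.

7 kPa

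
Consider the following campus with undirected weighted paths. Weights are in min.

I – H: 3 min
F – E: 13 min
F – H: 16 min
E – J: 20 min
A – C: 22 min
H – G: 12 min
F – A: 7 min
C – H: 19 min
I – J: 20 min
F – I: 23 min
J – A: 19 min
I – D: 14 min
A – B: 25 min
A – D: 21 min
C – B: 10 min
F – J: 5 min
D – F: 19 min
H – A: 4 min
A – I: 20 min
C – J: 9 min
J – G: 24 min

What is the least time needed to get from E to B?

Settle nodes by increasing distance from E:
E: 0
F: 13  (via E)
J: 18  (via F)
A: 20  (via F)
H: 24  (via A)
C: 27  (via J)
I: 27  (via H)
D: 32  (via F)
G: 36  (via H)
B: 37  (via C)
Shortest route: E–F–J–C–B = 37 min.

37 min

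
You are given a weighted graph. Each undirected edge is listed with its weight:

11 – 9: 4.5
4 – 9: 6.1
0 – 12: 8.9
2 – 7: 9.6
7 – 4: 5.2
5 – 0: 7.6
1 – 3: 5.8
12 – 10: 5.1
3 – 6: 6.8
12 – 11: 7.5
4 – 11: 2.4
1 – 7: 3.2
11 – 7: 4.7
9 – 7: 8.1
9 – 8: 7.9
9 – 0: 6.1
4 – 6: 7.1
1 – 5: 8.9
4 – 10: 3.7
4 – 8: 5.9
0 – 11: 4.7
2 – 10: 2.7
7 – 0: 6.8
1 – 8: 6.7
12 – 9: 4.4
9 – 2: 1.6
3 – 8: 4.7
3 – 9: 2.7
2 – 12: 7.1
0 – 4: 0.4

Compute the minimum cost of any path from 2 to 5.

14.4

Shortest distances from 2:
2: 0
9: 1.6  (via 2)
10: 2.7  (via 2)
3: 4.3  (via 9)
12: 6  (via 9)
11: 6.1  (via 9)
4: 6.4  (via 10)
0: 6.8  (via 4)
8: 9  (via 3)
7: 9.6  (via 2)
1: 10.1  (via 3)
6: 11.1  (via 3)
5: 14.4  (via 0)
Shortest route: 2 → 10 → 4 → 0 → 5 = 14.4.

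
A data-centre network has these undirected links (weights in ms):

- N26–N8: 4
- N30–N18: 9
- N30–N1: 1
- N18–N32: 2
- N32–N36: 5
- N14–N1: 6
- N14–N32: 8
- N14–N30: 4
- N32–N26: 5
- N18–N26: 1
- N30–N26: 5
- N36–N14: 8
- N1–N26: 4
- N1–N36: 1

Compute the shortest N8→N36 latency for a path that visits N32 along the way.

12 ms

Best N8 to N32: N8–N26–N18–N32 costing 7
Shortest N32→N36: N32–N36 = 5
Total via N32: 7 + 5 = 12 ms.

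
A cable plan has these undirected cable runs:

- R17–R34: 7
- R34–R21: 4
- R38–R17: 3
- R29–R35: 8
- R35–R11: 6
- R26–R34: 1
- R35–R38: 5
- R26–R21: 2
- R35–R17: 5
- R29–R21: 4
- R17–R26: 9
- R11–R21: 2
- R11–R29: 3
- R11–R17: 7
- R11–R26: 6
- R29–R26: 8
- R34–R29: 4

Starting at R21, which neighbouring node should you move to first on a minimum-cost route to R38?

Candidate routes:
R21 - R11 - R17 - R38: 2+7+3 = 12
R21 - R11 - R35 - R38: 2+6+5 = 13
R21 - R26 - R34 - R17 - R38: 2+1+7+3 = 13
Cheapest is R21 - R11 - R17 - R38 at 12.
So from R21 the first move is to R11.

R11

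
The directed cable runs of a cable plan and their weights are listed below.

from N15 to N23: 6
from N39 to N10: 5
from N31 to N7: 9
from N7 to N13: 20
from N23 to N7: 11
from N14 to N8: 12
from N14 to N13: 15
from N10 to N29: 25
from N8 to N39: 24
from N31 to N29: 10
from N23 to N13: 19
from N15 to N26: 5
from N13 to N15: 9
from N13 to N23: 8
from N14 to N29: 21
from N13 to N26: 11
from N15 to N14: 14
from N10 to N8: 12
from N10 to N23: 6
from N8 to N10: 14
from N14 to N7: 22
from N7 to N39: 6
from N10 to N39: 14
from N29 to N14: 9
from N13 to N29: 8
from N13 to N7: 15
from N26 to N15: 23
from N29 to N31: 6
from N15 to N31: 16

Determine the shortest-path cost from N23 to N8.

Candidate routes:
N23 → N13 → N29 → N14 → N8: 19+8+9+12 = 48
N23 → N7 → N39 → N10 → N8: 11+6+5+12 = 34
Cheapest is N23 → N7 → N39 → N10 → N8 at 34.

34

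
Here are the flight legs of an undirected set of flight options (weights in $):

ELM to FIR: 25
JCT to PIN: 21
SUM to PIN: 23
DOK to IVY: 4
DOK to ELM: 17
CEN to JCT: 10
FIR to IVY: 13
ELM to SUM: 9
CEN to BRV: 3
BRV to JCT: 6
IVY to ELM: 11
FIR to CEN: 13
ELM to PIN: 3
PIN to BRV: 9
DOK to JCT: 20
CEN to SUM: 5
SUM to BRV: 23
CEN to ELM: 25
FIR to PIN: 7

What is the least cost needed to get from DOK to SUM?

$24

Shortest distances from DOK:
DOK: 0
IVY: 4  (via DOK)
ELM: 15  (via IVY)
FIR: 17  (via IVY)
PIN: 18  (via ELM)
JCT: 20  (via DOK)
SUM: 24  (via ELM)
Shortest route: DOK → IVY → ELM → SUM = $24.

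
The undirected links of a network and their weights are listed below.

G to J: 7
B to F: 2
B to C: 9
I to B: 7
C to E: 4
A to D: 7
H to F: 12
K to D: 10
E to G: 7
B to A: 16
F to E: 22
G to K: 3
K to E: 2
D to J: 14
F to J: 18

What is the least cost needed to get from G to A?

20

Enumerating some paths:
G - J - D - A: 7+14+7 = 28
G - E - K - D - A: 7+2+10+7 = 26
G - K - E - C - B - A: 3+2+4+9+16 = 34
G - K - D - A: 3+10+7 = 20
The minimum is 20 via G - K - D - A.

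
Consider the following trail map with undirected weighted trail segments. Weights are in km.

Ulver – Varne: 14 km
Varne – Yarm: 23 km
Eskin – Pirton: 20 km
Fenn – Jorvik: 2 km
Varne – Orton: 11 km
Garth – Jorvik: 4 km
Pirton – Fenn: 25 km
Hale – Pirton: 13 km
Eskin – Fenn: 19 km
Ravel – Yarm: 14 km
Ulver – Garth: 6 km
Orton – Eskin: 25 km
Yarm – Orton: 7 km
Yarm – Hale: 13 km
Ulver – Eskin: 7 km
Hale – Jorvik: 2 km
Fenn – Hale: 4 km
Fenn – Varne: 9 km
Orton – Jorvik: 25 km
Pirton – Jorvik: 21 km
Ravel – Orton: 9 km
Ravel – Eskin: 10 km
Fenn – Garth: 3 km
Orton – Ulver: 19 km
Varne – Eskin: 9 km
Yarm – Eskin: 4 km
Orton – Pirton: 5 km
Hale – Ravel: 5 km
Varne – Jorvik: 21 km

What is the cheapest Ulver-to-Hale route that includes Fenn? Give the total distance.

13 km

Best Ulver to Fenn: Ulver–Garth–Fenn costing 9
Shortest Fenn→Hale: Fenn–Hale = 4
Total via Fenn: 9 + 4 = 13 km.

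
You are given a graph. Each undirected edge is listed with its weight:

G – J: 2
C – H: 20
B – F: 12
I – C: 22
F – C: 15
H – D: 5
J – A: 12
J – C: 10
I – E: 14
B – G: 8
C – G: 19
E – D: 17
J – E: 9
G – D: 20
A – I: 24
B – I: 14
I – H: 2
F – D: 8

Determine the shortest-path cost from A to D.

Enumerating some paths:
A - J - G - D: 12+2+20 = 34
A - I - H - D: 24+2+5 = 31
A - J - E - D: 12+9+17 = 38
The minimum is 31 via A - I - H - D.

31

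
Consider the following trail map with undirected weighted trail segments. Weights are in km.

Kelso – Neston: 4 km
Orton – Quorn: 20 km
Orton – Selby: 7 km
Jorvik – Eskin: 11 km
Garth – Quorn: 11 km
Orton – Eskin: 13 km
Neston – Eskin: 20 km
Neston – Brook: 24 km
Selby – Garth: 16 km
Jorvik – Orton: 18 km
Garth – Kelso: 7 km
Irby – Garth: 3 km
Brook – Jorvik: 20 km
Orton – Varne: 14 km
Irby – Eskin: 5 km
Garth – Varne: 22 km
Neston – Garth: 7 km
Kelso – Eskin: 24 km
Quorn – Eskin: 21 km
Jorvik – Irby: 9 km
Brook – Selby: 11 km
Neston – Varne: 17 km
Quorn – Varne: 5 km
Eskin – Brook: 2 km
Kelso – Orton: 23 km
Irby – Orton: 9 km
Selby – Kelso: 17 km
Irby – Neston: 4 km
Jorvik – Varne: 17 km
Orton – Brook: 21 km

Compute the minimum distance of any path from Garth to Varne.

16 km

Enumerating some paths:
Garth - Neston - Varne: 7+17 = 24
Garth - Varne: 22 = 22
Garth - Quorn - Varne: 11+5 = 16
Garth - Irby - Neston - Varne: 3+4+17 = 24
Cheapest is Garth - Quorn - Varne at 16 km.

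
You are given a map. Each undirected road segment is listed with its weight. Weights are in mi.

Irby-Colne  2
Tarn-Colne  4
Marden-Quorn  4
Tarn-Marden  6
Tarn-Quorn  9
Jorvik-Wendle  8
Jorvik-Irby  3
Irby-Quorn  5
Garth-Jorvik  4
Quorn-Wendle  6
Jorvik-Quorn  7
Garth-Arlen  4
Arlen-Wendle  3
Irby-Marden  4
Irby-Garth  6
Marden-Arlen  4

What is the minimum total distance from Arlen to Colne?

10 mi

Settle nodes by increasing distance from Arlen:
Arlen: 0
Wendle: 3  (via Arlen)
Garth: 4  (via Arlen)
Marden: 4  (via Arlen)
Jorvik: 8  (via Garth)
Irby: 8  (via Marden)
Quorn: 8  (via Marden)
Colne: 10  (via Irby)
Shortest route: Arlen–Marden–Irby–Colne = 10 mi.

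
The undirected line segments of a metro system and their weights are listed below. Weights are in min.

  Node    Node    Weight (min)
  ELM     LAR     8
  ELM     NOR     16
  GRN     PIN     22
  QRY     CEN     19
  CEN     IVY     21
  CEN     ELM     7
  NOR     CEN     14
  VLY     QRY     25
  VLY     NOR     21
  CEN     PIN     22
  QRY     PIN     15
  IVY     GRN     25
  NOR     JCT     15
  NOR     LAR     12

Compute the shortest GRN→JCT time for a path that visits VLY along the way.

98 min

Best GRN to VLY: GRN–PIN–QRY–VLY costing 62
Best VLY to JCT: VLY–NOR–JCT costing 36
Total via VLY: 62 + 36 = 98 min.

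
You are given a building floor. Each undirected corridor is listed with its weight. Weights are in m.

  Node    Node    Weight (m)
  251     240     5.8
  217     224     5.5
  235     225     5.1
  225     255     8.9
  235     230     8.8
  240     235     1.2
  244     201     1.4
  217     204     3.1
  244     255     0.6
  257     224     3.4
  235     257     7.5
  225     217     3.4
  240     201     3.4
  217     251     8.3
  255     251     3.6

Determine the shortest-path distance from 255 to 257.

14.1 m

Settle nodes by increasing distance from 255:
255: 0
244: 0.6  (via 255)
201: 2  (via 244)
251: 3.6  (via 255)
240: 5.4  (via 201)
235: 6.6  (via 240)
225: 8.9  (via 255)
217: 11.9  (via 251)
257: 14.1  (via 235)
Shortest route: 255 → 244 → 201 → 240 → 235 → 257 = 14.1 m.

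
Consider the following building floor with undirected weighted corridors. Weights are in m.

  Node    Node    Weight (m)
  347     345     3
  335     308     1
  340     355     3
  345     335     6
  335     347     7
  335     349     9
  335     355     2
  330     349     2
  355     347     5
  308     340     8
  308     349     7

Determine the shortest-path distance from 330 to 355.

Enumerating some paths:
330 - 349 - 308 - 335 - 355: 2+7+1+2 = 12
330 - 349 - 335 - 355: 2+9+2 = 13
The minimum is 12 m via 330 - 349 - 308 - 335 - 355.

12 m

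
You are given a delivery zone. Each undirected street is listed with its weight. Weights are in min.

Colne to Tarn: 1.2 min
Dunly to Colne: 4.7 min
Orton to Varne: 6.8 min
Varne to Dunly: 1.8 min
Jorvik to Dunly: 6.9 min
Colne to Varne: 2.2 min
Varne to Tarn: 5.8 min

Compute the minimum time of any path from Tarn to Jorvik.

12.1 min

Candidate routes:
Tarn–Colne–Varne–Dunly–Jorvik: 1.2+2.2+1.8+6.9 = 12.1
Tarn–Varne–Dunly–Jorvik: 5.8+1.8+6.9 = 14.5
Tarn–Colne–Dunly–Jorvik: 1.2+4.7+6.9 = 12.8
The minimum is 12.1 min via Tarn–Colne–Varne–Dunly–Jorvik.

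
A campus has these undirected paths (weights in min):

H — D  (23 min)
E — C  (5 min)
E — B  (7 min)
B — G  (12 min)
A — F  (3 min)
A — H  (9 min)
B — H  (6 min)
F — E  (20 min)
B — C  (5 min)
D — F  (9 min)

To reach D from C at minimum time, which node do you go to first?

Candidate routes:
C → B → H → D: 5+6+23 = 34
C → E → F → D: 5+20+9 = 34
C → E → B → H → A → F → D: 5+7+6+9+3+9 = 39
C → B → H → A → F → D: 5+6+9+3+9 = 32
Cheapest is C → B → H → A → F → D at 32 min.
So from C the first move is to B.

B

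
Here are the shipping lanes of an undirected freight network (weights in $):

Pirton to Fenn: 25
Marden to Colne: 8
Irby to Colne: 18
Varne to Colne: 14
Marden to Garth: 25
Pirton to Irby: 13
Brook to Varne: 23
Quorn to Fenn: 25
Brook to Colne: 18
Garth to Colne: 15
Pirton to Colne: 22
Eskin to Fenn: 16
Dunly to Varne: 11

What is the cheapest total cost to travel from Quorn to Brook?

Compare a few routes:
Quorn–Fenn–Pirton–Irby–Colne–Brook: 25+25+13+18+18 = 99
Quorn–Fenn–Pirton–Colne–Brook: 25+25+22+18 = 90
The minimum is $90 via Quorn–Fenn–Pirton–Colne–Brook.

$90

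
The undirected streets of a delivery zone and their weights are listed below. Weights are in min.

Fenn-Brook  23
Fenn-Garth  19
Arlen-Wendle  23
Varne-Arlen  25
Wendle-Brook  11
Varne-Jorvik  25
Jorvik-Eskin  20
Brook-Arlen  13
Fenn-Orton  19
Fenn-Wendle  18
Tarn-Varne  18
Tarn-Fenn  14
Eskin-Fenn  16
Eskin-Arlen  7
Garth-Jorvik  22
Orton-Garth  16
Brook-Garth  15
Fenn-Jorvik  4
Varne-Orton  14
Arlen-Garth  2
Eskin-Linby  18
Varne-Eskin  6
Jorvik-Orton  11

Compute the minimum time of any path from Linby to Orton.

Settle nodes by increasing distance from Linby:
Linby: 0
Eskin: 18  (via Linby)
Varne: 24  (via Eskin)
Arlen: 25  (via Eskin)
Garth: 27  (via Arlen)
Fenn: 34  (via Eskin)
Orton: 38  (via Varne)
Shortest route: Linby–Eskin–Varne–Orton = 38 min.

38 min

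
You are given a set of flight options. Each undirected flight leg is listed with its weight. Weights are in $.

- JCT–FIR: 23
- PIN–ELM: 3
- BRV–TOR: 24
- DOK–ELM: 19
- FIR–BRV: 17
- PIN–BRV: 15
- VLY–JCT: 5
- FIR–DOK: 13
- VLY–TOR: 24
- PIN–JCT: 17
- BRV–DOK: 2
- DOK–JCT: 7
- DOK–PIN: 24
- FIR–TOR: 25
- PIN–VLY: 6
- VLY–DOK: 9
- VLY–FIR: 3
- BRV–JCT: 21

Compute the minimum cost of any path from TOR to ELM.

Compare a few routes:
TOR - VLY - PIN - ELM: 24+6+3 = 33
TOR - FIR - VLY - PIN - ELM: 25+3+6+3 = 37
TOR - BRV - DOK - VLY - PIN - ELM: 24+2+9+6+3 = 44
TOR - BRV - PIN - ELM: 24+15+3 = 42
The minimum is $33 via TOR - VLY - PIN - ELM.

$33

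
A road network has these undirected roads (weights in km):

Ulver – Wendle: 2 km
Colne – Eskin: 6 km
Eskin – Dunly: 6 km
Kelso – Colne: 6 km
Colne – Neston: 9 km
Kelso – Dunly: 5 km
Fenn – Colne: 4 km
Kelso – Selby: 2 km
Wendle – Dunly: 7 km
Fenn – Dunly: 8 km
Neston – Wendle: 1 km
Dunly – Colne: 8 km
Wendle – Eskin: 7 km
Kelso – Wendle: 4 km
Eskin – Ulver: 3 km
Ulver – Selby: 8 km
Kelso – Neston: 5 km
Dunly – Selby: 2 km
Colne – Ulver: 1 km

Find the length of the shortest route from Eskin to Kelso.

9 km

Candidate routes:
Eskin–Ulver–Colne–Kelso: 3+1+6 = 10
Eskin–Dunly–Selby–Kelso: 6+2+2 = 10
Eskin–Ulver–Wendle–Kelso: 3+2+4 = 9
Cheapest is Eskin–Ulver–Wendle–Kelso at 9 km.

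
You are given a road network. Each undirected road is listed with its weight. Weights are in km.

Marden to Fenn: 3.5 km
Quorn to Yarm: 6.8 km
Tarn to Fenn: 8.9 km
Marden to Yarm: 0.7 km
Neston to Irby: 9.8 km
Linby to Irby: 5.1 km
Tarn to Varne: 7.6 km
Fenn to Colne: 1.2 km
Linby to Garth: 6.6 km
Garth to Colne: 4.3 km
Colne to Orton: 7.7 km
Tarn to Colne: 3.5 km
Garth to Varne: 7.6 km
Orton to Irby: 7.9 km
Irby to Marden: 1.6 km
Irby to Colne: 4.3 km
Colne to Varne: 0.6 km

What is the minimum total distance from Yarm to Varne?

6 km

Settle nodes by increasing distance from Yarm:
Yarm: 0
Marden: 0.7  (via Yarm)
Irby: 2.3  (via Marden)
Fenn: 4.2  (via Marden)
Colne: 5.4  (via Fenn)
Varne: 6  (via Colne)
Shortest route: Yarm–Marden–Fenn–Colne–Varne = 6 km.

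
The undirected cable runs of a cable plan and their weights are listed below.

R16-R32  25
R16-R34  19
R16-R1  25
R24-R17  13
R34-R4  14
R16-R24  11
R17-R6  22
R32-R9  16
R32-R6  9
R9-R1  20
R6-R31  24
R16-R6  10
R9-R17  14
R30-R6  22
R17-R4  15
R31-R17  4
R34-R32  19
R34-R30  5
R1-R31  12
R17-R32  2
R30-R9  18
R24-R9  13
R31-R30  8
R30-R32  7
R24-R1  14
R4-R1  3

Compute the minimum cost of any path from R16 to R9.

Compare a few routes:
R16 - R24 - R9: 11+13 = 24
R16 - R6 - R32 - R9: 10+9+16 = 35
R16 - R24 - R17 - R9: 11+13+14 = 38
R16 - R6 - R32 - R17 - R9: 10+9+2+14 = 35
Cheapest is R16 - R24 - R9 at 24.

24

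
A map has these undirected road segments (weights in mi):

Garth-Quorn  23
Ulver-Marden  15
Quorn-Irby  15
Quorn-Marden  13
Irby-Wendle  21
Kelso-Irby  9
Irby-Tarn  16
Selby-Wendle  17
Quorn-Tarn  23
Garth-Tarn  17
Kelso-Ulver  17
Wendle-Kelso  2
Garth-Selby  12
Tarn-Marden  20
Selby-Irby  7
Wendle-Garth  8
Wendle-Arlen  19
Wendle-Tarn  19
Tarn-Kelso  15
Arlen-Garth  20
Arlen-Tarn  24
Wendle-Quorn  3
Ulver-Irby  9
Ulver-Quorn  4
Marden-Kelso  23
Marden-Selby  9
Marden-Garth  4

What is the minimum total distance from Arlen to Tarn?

Settle nodes by increasing distance from Arlen:
Arlen: 0
Wendle: 19  (via Arlen)
Garth: 20  (via Arlen)
Kelso: 21  (via Wendle)
Quorn: 22  (via Wendle)
Tarn: 24  (via Arlen)
Shortest route: Arlen → Tarn = 24 mi.

24 mi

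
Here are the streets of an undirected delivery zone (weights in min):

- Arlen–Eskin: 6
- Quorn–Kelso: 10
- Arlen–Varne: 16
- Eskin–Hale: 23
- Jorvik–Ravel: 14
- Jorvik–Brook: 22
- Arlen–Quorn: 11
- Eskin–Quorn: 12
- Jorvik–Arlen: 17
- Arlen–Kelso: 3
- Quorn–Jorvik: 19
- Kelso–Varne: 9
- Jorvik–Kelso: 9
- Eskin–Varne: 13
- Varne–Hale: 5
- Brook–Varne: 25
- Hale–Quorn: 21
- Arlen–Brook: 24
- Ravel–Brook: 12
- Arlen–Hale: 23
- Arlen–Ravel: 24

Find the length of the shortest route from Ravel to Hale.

37 min

Candidate routes:
Ravel–Jorvik–Kelso–Varne–Hale: 14+9+9+5 = 37
Ravel–Arlen–Kelso–Varne–Hale: 24+3+9+5 = 41
Ravel–Brook–Varne–Hale: 12+25+5 = 42
Cheapest is Ravel–Jorvik–Kelso–Varne–Hale at 37 min.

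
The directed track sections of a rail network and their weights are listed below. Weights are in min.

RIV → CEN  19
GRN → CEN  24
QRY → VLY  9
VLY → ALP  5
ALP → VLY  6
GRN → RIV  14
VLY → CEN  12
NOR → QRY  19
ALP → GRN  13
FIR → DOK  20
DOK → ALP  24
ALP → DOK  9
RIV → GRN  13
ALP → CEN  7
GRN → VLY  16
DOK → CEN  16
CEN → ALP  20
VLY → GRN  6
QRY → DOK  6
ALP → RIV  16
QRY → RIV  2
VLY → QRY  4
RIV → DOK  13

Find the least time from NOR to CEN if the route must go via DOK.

Best NOR to DOK: NOR–QRY–DOK costing 25
Best DOK to CEN: DOK–CEN costing 16
Total via DOK: 25 + 16 = 41 min.

41 min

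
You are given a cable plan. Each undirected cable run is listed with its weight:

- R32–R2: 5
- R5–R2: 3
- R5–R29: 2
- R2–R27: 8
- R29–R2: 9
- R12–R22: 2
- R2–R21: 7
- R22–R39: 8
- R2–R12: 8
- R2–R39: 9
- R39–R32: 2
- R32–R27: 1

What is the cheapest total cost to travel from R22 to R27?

11

Settle nodes by increasing distance from R22:
R22: 0
R12: 2  (via R22)
R39: 8  (via R22)
R2: 10  (via R12)
R32: 10  (via R39)
R27: 11  (via R32)
Shortest route: R22–R39–R32–R27 = 11.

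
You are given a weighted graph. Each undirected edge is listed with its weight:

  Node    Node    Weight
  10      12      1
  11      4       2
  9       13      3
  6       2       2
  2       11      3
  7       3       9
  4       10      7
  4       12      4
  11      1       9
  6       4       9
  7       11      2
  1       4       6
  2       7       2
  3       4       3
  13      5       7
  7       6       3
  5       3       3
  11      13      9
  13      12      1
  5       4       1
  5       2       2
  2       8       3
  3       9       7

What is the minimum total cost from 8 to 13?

Candidate routes:
8 → 2 → 11 → 4 → 12 → 13: 3+3+2+4+1 = 13
8 → 2 → 5 → 13: 3+2+7 = 12
8 → 2 → 5 → 4 → 12 → 13: 3+2+1+4+1 = 11
Cheapest is 8 → 2 → 5 → 4 → 12 → 13 at 11.

11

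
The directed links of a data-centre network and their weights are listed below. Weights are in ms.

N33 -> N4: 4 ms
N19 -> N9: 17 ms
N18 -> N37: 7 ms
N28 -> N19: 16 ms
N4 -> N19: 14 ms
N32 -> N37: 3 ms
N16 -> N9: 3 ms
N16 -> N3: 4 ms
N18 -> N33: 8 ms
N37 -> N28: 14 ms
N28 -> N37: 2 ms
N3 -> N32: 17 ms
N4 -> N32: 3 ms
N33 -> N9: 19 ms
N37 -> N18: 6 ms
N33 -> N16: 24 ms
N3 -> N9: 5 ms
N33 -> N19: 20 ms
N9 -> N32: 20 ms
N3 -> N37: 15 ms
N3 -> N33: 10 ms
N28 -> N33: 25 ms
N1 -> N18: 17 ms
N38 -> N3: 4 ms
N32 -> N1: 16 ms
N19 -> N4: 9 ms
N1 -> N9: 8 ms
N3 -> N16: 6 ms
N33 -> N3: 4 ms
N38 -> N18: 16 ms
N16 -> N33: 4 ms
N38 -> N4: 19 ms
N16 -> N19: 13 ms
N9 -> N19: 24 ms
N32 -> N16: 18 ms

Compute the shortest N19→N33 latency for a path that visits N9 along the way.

54 ms

Best N19 to N9: N19 → N9 costing 17
Shortest N9→N33: N9 → N32 → N37 → N18 → N33 = 37
Total via N9: 17 + 37 = 54 ms.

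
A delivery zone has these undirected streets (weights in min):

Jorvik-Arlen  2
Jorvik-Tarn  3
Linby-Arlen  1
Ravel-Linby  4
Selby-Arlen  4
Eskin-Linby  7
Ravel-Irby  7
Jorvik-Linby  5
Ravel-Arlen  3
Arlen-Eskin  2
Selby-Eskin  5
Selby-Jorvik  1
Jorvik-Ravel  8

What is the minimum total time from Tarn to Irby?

Shortest distances from Tarn:
Tarn: 0
Jorvik: 3  (via Tarn)
Selby: 4  (via Jorvik)
Arlen: 5  (via Jorvik)
Linby: 6  (via Arlen)
Eskin: 7  (via Arlen)
Ravel: 8  (via Arlen)
Irby: 15  (via Ravel)
Shortest route: Tarn–Jorvik–Arlen–Ravel–Irby = 15 min.

15 min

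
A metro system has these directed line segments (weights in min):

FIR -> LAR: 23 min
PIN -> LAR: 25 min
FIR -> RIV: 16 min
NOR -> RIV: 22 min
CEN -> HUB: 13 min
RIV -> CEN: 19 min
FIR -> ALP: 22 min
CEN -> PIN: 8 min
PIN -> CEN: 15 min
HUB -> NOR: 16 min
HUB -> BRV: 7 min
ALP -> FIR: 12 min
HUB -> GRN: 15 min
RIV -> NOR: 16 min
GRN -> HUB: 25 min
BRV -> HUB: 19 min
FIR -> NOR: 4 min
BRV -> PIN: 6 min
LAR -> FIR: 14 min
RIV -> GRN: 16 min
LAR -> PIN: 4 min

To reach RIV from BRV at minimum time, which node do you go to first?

Compare a few routes:
BRV–PIN–LAR–FIR–RIV: 6+25+14+16 = 61
BRV–PIN–LAR–FIR–NOR–RIV: 6+25+14+4+22 = 71
BRV–PIN–CEN–HUB–NOR–RIV: 6+15+13+16+22 = 72
BRV–HUB–NOR–RIV: 19+16+22 = 57
The minimum is 57 min via BRV–HUB–NOR–RIV.
So from BRV the first move is to HUB.

HUB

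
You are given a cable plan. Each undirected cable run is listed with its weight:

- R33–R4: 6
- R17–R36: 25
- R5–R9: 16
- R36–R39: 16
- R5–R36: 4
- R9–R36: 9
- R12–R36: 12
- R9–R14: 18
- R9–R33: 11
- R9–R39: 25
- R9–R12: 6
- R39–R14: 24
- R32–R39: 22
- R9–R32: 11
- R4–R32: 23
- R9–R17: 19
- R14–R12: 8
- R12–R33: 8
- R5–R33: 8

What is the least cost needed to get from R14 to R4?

Shortest distances from R14:
R14: 0
R12: 8  (via R14)
R9: 14  (via R12)
R33: 16  (via R12)
R36: 20  (via R12)
R4: 22  (via R33)
Shortest route: R14 → R12 → R33 → R4 = 22.

22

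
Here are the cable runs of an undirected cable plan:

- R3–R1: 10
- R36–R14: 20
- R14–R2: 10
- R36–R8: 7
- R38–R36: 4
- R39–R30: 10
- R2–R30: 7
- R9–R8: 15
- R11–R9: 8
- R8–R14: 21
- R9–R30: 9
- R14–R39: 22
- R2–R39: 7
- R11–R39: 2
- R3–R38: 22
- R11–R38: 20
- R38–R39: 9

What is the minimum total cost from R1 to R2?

48

Candidate routes:
R1–R3–R38–R39–R30–R2: 10+22+9+10+7 = 58
R1–R3–R38–R11–R39–R2: 10+22+20+2+7 = 61
R1–R3–R38–R39–R2: 10+22+9+7 = 48
Cheapest is R1–R3–R38–R39–R2 at 48.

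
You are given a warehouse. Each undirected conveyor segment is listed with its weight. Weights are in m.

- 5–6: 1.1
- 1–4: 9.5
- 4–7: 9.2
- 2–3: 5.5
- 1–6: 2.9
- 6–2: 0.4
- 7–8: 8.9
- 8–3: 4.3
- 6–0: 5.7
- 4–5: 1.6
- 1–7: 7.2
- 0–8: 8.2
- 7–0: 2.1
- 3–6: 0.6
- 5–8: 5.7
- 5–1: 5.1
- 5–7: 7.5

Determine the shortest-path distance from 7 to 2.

8.2 m

Shortest distances from 7:
7: 0
0: 2.1  (via 7)
1: 7.2  (via 7)
5: 7.5  (via 7)
6: 7.8  (via 0)
2: 8.2  (via 6)
Shortest route: 7 → 0 → 6 → 2 = 8.2 m.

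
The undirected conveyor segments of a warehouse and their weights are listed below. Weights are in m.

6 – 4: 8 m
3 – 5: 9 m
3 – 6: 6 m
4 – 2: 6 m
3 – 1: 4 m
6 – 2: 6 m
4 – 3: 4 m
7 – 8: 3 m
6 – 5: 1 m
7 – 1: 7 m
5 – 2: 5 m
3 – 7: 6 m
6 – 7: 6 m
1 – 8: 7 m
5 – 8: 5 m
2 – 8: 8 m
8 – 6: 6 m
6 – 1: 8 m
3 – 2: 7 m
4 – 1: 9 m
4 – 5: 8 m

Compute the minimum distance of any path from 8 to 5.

5 m

Candidate routes:
8 → 7 → 6 → 5: 3+6+1 = 10
8 → 5: 5 = 5
8 → 6 → 5: 6+1 = 7
Cheapest is 8 → 5 at 5 m.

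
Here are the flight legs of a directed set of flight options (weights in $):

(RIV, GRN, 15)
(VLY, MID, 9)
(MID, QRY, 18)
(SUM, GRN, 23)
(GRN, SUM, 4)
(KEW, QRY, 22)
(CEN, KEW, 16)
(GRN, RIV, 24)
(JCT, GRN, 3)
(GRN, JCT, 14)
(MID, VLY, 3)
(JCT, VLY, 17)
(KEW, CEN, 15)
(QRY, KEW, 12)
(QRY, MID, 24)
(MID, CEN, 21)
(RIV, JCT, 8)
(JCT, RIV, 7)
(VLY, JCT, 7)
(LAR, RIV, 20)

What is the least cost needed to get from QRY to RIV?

$41

Settle nodes by increasing distance from QRY:
QRY: 0
KEW: 12  (via QRY)
MID: 24  (via QRY)
CEN: 27  (via KEW)
VLY: 27  (via MID)
JCT: 34  (via VLY)
GRN: 37  (via JCT)
SUM: 41  (via GRN)
RIV: 41  (via JCT)
Shortest route: QRY → MID → VLY → JCT → RIV = $41.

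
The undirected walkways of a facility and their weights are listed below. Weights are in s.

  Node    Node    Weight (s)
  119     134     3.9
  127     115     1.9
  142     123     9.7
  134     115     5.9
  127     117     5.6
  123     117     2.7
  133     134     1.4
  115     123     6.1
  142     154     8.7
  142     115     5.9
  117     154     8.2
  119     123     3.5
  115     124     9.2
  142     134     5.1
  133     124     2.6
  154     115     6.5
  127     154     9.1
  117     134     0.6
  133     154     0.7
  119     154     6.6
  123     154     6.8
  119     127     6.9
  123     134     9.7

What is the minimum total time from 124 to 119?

7.9 s

Candidate routes:
124 - 133 - 134 - 119: 2.6+1.4+3.9 = 7.9
124 - 133 - 154 - 119: 2.6+0.7+6.6 = 9.9
Cheapest is 124 - 133 - 134 - 119 at 7.9 s.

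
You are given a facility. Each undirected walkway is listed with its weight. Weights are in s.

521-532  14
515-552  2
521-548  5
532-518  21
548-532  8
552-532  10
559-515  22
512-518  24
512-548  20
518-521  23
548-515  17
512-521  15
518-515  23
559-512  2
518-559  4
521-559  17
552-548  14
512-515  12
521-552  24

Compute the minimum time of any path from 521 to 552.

19 s

Shortest distances from 521:
521: 0
548: 5  (via 521)
532: 13  (via 548)
512: 15  (via 521)
559: 17  (via 521)
552: 19  (via 548)
Shortest route: 521 → 548 → 552 = 19 s.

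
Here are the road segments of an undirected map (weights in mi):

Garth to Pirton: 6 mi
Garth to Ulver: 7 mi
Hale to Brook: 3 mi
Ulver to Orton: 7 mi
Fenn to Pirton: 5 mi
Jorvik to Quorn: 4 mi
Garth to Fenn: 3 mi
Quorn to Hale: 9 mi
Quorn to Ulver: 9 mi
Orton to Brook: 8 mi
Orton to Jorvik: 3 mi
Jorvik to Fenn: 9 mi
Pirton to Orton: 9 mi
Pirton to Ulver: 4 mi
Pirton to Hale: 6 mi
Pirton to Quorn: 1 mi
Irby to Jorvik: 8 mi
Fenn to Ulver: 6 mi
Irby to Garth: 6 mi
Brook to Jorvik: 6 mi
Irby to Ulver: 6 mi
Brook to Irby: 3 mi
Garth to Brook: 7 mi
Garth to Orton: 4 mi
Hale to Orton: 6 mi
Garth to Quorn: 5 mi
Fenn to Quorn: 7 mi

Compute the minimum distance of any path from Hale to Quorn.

7 mi

Enumerating some paths:
Hale–Pirton–Quorn: 6+1 = 7
Hale–Orton–Jorvik–Quorn: 6+3+4 = 13
Hale–Quorn: 9 = 9
Cheapest is Hale–Pirton–Quorn at 7 mi.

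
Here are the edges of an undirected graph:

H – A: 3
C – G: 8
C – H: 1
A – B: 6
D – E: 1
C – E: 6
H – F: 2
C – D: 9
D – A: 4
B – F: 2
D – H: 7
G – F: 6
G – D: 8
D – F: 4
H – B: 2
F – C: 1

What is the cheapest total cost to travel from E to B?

Settle nodes by increasing distance from E:
E: 0
D: 1  (via E)
A: 5  (via D)
F: 5  (via D)
C: 6  (via E)
B: 7  (via F)
Shortest route: E–D–F–B = 7.

7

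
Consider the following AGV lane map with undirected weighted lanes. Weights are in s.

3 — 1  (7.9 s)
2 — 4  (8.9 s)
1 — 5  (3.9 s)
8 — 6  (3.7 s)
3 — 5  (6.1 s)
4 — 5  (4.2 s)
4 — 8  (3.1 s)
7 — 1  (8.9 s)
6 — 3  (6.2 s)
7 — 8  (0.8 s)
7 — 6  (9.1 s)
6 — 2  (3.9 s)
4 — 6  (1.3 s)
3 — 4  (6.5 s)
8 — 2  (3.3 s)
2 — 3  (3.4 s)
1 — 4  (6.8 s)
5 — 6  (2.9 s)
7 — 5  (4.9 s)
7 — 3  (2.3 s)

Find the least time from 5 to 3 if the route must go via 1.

Best 5 to 1: 5–1 costing 3.9
Shortest 1→3: 1–3 = 7.9
Total via 1: 3.9 + 7.9 = 11.8 s.

11.8 s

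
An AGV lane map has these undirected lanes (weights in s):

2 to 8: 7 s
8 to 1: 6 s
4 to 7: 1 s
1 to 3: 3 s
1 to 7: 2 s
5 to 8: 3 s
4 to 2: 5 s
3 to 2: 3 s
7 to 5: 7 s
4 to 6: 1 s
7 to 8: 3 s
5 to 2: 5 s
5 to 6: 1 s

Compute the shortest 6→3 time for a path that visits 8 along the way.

12 s

Best 6 to 8: 6–5–8 costing 4
Shortest 8→3: 8–7–1–3 = 8
Total via 8: 4 + 8 = 12 s.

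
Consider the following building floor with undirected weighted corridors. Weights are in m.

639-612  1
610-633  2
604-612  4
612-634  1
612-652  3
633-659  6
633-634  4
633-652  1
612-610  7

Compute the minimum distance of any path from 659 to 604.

Running Dijkstra from 659:
659: 0
633: 6  (via 659)
652: 7  (via 633)
610: 8  (via 633)
612: 10  (via 652)
634: 10  (via 633)
639: 11  (via 612)
604: 14  (via 612)
Shortest route: 659 → 633 → 652 → 612 → 604 = 14 m.

14 m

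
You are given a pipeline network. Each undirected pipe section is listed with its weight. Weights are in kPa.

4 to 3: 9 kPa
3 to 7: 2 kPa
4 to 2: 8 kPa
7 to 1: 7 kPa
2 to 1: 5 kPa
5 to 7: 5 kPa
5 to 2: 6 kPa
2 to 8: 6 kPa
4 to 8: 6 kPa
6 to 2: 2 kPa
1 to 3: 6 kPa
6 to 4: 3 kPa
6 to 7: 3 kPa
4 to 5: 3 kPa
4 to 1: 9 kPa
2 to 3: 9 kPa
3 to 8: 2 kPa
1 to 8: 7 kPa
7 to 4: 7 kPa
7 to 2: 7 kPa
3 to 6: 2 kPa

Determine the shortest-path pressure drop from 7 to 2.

5 kPa

Running Dijkstra from 7:
7: 0
3: 2  (via 7)
6: 3  (via 7)
8: 4  (via 3)
2: 5  (via 6)
Shortest route: 7–6–2 = 5 kPa.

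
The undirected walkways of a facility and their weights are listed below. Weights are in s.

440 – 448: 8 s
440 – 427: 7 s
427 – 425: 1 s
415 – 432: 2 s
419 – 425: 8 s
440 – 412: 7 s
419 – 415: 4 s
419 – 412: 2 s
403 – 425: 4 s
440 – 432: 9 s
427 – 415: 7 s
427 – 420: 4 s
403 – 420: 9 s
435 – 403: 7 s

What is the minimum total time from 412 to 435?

Settle nodes by increasing distance from 412:
412: 0
419: 2  (via 412)
415: 6  (via 419)
440: 7  (via 412)
432: 8  (via 415)
425: 10  (via 419)
427: 11  (via 425)
403: 14  (via 425)
420: 15  (via 427)
448: 15  (via 440)
435: 21  (via 403)
Shortest route: 412 → 419 → 425 → 403 → 435 = 21 s.

21 s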